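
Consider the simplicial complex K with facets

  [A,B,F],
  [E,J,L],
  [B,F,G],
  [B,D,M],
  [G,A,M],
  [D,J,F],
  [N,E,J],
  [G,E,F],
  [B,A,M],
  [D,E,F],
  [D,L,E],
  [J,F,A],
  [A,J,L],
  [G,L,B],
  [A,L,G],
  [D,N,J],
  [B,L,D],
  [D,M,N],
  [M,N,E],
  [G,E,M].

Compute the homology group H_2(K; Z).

H_2 ≅ 0.

Fix the vertex order A < B < D < E < F < G < J < L < M < N and write every simplex with vertices in increasing order. Then dim K = 2 and the simplices of K are:

  0-simplices (10): A, B, D, E, F, G, J, L, M, N
  1-simplices (30): AB, AF, AG, AJ, AL, AM, BD, BF, BG, BL, BM, DE, DF, DJ, DL, DM, DN, EF, EG, EJ, EL, EM, EN, FG, FJ, GL, GM, JL, JN, MN
  2-simplices (20): ABF, ABM, AFJ, AGL, AGM, AJL, BDL, BDM, BFG, BGL, DEF, DEL, DFJ, DJN, DMN, EFG, EGM, EJL, EJN, EMN

so the chain groups are C_0 ≅ Z^10, C_1 ≅ Z^30, C_2 ≅ Z^20.

∂_1: C_1 → C_0 is given by ∂[p,q] = [q] − [p]. For instance
  ∂DN = N − D.
The 10×30 boundary matrix has rank 9 and Smith normal form diag(1,1,1,1,1,1,1,1,1).

∂_2: C_2 → C_1 acts by ∂[p,q,r] = [q,r] − [p,r] + [p,q]. For instance
  ∂AJL = JL − AL + AJ,
  ∂EMN = MN − EN + EM.
The 30×20 boundary matrix has rank 20 and Smith normal form diag(1,1,1,1,1,1,1,1,1,1,1,1,1,1,1,1,1,1,1,2).

Now H_k = ker ∂_k / im ∂_{k+1}, so:

  H_2: rank ker ∂_2 − rank ∂_3 = (20 − 20) − 0 = 0, and there is no ∂_3, so H_2 ≅ 0.

(K is a triangulation of the Klein bottle.)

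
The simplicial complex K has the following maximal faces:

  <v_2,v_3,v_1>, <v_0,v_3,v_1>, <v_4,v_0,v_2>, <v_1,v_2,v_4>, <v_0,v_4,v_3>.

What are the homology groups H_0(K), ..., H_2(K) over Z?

We work with the vertex ordering v_0 < v_1 < v_2 < v_3 < v_4. The simplices of K, each written with vertices in increasing order, are:

  0-simplices (5): [v_0], [v_1], [v_2], [v_3], [v_4]
  1-simplices (10): [v_0,v_1], [v_0,v_2], [v_0,v_3], [v_0,v_4], [v_1,v_2], [v_1,v_3], [v_1,v_4], [v_2,v_3], [v_2,v_4], [v_3,v_4]
  2-simplices (5): [v_0,v_1,v_3], [v_0,v_2,v_4], [v_0,v_3,v_4], [v_1,v_2,v_3], [v_1,v_2,v_4]

giving chain groups C_0 ≅ Z^5, C_1 ≅ Z^10, C_2 ≅ Z^5.

The boundary map ∂_1: C_1 → C_0 maps an edge to its endpoints' difference, ∂[p,q] = q − p. For instance
  ∂[v_0,v_2] = [v_2] − [v_0].
The 5×10 boundary matrix has rank 4 and Smith normal form diag(1,1,1,1).

Boundary ∂_2: C_2 → C_1 maps a triangle to the signed sum of its edges. For instance
  ∂[v_0,v_2,v_4] = [v_2,v_4] − [v_0,v_4] + [v_0,v_2],
  ∂[v_1,v_2,v_4] = [v_2,v_4] − [v_1,v_4] + [v_1,v_2].
This gives a 10×5 integer matrix of rank 5; reducing to Smith normal form yields diagonal entries (1,1,1,1,1).

From H_k ≅ ker(∂_k) / im(∂_{k+1}) we obtain:

  H_0: rank C_0 − rank ∂_1 = 5 − 4 = 1, and the invariant factors of ∂_1 are all 1, so H_0 ≅ Z.
  H_1: rank ker ∂_1 − rank ∂_2 = (10 − 4) − 5 = 1, and the invariant factors of ∂_2 are all 1, so H_1 ≅ Z.
  H_2: rank ker ∂_2 − rank ∂_3 = (5 − 5) − 0 = 0, and there is no ∂_3, so H_2 ≅ 0.

H_0 = Z,  H_1 = Z,  H_2 = 0.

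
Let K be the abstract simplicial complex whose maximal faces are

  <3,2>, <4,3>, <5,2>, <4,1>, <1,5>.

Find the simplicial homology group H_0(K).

H_0 = Z.

We work with the vertex ordering 1 < 2 < 3 < 4 < 5. The simplices of K, each written with vertices in increasing order, are:

  0-simplices (5): [1], [2], [3], [4], [5]
  1-simplices (5): [1,4], [1,5], [2,3], [2,5], [3,4]

Hence C_0 ≅ Z^5, C_1 ≅ Z^5.

Boundary ∂_1: C_1 → C_0 is given by ∂[p,q] = [q] − [p].
As a 5×5 matrix over Z this has rank 4, with invariant factors (1,1,1,1).

Computing H_k = (kernel of ∂_k) / (image of ∂_{k+1}):

  H_0: rank C_0 − rank ∂_1 = 5 − 4 = 1, and the invariant factors of ∂_1 are all 1, so H_0 = Z.

(K is a triangulation of the circle S^1.)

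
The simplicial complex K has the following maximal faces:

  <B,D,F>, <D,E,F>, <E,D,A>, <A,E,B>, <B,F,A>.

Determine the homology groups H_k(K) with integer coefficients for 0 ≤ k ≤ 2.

H_0 = Z,  H_1 = Z,  H_2 = 0.

K has 5 vertices, 10 edges, 5 triangles.
rank ∂_0 = 0, rank ∂_1 = 4 ⇒ b_0 = 5 − 0 − 4 = 1; all invariant factors of ∂_1 are 1 so no torsion. So H_0 ≅ Z.
rank ∂_1 = 4, rank ∂_2 = 5 ⇒ b_1 = 10 − 4 − 5 = 1; all invariant factors of ∂_2 are 1 so no torsion. So H_1 ≅ Z.
rank ∂_2 = 5, rank ∂_3 = 0 ⇒ b_2 = 5 − 5 − 0 = 0. So H_2 ≅ 0.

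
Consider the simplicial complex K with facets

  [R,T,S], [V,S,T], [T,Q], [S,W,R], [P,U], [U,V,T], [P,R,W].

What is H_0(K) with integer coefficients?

Fix the vertex order P < Q < R < S < T < U < V < W and write every simplex with vertices in increasing order. Then dim K = 2 and the simplices of K are:

  0-simplices (8): P, Q, R, S, T, U, V, W
  1-simplices (13): PR, PU, PW, QT, RS, RT, RW, ST, SV, SW, TU, TV, UV
  2-simplices (5): PRW, RST, RSW, STV, TUV

so the chain groups are C_0 ≅ Z^8, C_1 ≅ Z^13, C_2 ≅ Z^5.

The boundary map ∂_1: C_1 → C_0 maps an edge to its endpoints' difference, ∂[p,q] = q − p. For instance
  ∂RS = S − R.
This gives a 8×13 integer matrix of rank 7; reducing to Smith normal form yields diagonal entries (1,1,1,1,1,1,1).

Boundary ∂_2: C_2 → C_1 sends each 2-simplex [p,q,r] to [q,r] − [p,r] + [p,q]. For instance
  ∂STV = TV − SV + ST,
  ∂RSW = SW − RW + RS.
The 13×5 boundary matrix has rank 5 and Smith normal form diag(1,1,1,1,1).

Reading off H_k = ker ∂_k / im ∂_{k+1}:

  H_0: rank C_0 − rank ∂_1 = 8 − 7 = 1, and the invariant factors of ∂_1 are all 1, so H_0 ≅ Z.

H_0 = Z.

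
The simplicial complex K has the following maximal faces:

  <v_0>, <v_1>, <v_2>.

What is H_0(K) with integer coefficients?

H_0 ≅ Z^3.

Take the total order v_0 < v_1 < v_2 on the vertex set. Then K (dimension 0) consists of the simplices:

  0-simplices (3): [v_0], [v_1], [v_2]

giving chain groups C_0 ≅ Z^3.

Reading off H_k = ker ∂_k / im ∂_{k+1}:

  H_0: rank C_0 − rank ∂_1 = 3 − 0 = 3, and there is no ∂_1, so H_0 = Z^3.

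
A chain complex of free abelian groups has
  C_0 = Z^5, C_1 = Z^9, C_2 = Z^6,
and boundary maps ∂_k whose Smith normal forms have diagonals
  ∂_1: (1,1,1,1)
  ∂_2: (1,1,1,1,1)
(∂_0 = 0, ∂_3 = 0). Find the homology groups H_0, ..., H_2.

H_0 ≅ Z,  H_1 = 0,  H_2 ≅ Z.

H_0: b_0 = 5 − 0 − 4 = 1; torsion from ∂_1 factors > 1: none. So H_0 ≅ Z.
H_1: b_1 = 9 − 4 − 5 = 0; torsion from ∂_2 factors > 1: none. So H_1 ≅ 0.
H_2: b_2 = 6 − 5 − 0 = 1; torsion from ∂_3 factors > 1: none. So H_2 ≅ Z.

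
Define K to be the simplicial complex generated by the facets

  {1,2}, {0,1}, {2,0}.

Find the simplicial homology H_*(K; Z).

Fix the vertex order 0 < 1 < 2 and write every simplex with vertices in increasing order. Then dim K = 1 and the simplices of K are:

  0-simplices (3): [0], [1], [2]
  1-simplices (3): [0,1], [0,2], [1,2]

Hence C_0 ≅ Z^3, C_1 ≅ Z^3.

Boundary ∂_1: C_1 → C_0 sends each edge [p,q] (with p < q) to q − p. For instance
  ∂[1,2] = [2] − [1].
The 3×3 boundary matrix has rank 2 and Smith normal form diag(1,1).

Now H_k = ker ∂_k / im ∂_{k+1}, so:

  H_0: rank C_0 − rank ∂_1 = 3 − 2 = 1, and the invariant factors of ∂_1 are all 1, so H_0 ≅ Z.
  H_1: rank ker ∂_1 − rank ∂_2 = (3 − 2) − 0 = 1, and there is no ∂_2, so H_1 ≅ Z.

H_0 ≅ Z,  H_1 ≅ Z.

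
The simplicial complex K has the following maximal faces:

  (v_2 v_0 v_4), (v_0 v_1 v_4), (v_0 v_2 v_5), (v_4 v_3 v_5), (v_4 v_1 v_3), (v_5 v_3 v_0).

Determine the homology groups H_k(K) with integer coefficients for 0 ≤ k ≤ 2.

Order the vertices as v_0 < v_1 < v_2 < v_3 < v_4 < v_5. Listing each simplex with vertices in this order, K has dimension 2 with simplices:

  0-simplices (6): [v_0], [v_1], [v_2], [v_3], [v_4], [v_5]
  1-simplices (12): [v_0,v_1], [v_0,v_2], [v_0,v_3], [v_0,v_4], [v_0,v_5], [v_1,v_3], [v_1,v_4], [v_2,v_4], [v_2,v_5], [v_3,v_4], [v_3,v_5], [v_4,v_5]
  2-simplices (6): [v_0,v_1,v_4], [v_0,v_2,v_4], [v_0,v_2,v_5], [v_0,v_3,v_5], [v_1,v_3,v_4], [v_3,v_4,v_5]

giving chain groups C_0 ≅ Z^6, C_1 ≅ Z^12, C_2 ≅ Z^6.

The boundary map ∂_1: C_1 → C_0 maps an edge to its endpoints' difference, ∂[p,q] = q − p.
The 6×12 boundary matrix has rank 5 and Smith normal form diag(1,1,1,1,1).

The boundary map ∂_2: C_2 → C_1 maps a triangle to the signed sum of its edges. For instance
  ∂[v_0,v_2,v_5] = [v_2,v_5] − [v_0,v_5] + [v_0,v_2],
  ∂[v_0,v_1,v_4] = [v_1,v_4] − [v_0,v_4] + [v_0,v_1].
As a 12×6 matrix over Z this has rank 6, with invariant factors (1,1,1,1,1,1).

From H_k ≅ ker(∂_k) / im(∂_{k+1}) we obtain:

  H_0: rank C_0 − rank ∂_1 = 6 − 5 = 1, and the invariant factors of ∂_1 are all 1, so H_0 ≅ Z.
  H_1: rank ker ∂_1 − rank ∂_2 = (12 − 5) − 6 = 1, and the invariant factors of ∂_2 are all 1, so H_1 ≅ Z.
  H_2: rank ker ∂_2 − rank ∂_3 = (6 − 6) − 0 = 0, and there is no ∂_3, so H_2 ≅ 0.

H_0 ≅ Z,  H_1 ≅ Z,  H_2 = 0.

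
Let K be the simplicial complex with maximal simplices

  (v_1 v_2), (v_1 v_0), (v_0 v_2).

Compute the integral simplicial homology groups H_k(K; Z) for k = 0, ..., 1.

H_0 = Z,  H_1 = Z.

Take the total order v_0 < v_1 < v_2 on the vertex set. Then K (dimension 1) consists of the simplices:

  0-simplices (3): [v_0], [v_1], [v_2]
  1-simplices (3): [v_0,v_1], [v_0,v_2], [v_1,v_2]

Hence C_0 ≅ Z^3, C_1 ≅ Z^3.

Boundary ∂_1: C_1 → C_0 maps an edge to its endpoints' difference, ∂[p,q] = q − p. For instance
  ∂[v_1,v_2] = [v_2] − [v_1].
As a 3×3 matrix over Z this has rank 2, with invariant factors (1,1).

Now H_k = ker ∂_k / im ∂_{k+1}, so:

  H_0: rank C_0 − rank ∂_1 = 3 − 2 = 1, and the invariant factors of ∂_1 are all 1, so H_0 = Z.
  H_1: rank ker ∂_1 − rank ∂_2 = (3 − 2) − 0 = 1, and there is no ∂_2, so H_1 = Z.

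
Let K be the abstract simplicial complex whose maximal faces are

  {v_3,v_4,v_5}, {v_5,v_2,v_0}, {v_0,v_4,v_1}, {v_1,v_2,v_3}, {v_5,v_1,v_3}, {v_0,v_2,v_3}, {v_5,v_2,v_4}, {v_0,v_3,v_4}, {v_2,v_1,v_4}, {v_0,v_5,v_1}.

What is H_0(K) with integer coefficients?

K has 6 vertices, 15 edges, 10 triangles.
rank ∂_0 = 0, rank ∂_1 = 5 ⇒ b_0 = 6 − 0 − 5 = 1; all invariant factors of ∂_1 are 1 so no torsion. So H_0 = Z.

H_0 = Z.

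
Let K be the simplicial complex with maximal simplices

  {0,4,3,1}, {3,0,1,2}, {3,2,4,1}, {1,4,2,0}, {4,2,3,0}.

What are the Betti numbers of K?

We work with the vertex ordering 0 < 1 < 2 < 3 < 4. The simplices of K, each written with vertices in increasing order, are:

  0-simplices (5): [0], [1], [2], [3], [4]
  1-simplices (10): [0,1], [0,2], [0,3], [0,4], [1,2], [1,3], [1,4], [2,3], [2,4], [3,4]
  2-simplices (10): [0,1,2], [0,1,3], [0,1,4], [0,2,3], [0,2,4], [0,3,4], [1,2,3], [1,2,4], [1,3,4], [2,3,4]
  3-simplices (5): [0,1,2,3], [0,1,2,4], [0,1,3,4], [0,2,3,4], [1,2,3,4]

so the chain groups are C_0 ≅ Z^5, C_1 ≅ Z^10, C_2 ≅ Z^10, C_3 ≅ Z^5.

The boundary map ∂_1: C_1 → C_0 maps an edge to its endpoints' difference, ∂[p,q] = q − p. For instance
  ∂[2,3] = [3] − [2].
The 5×10 boundary matrix has rank 4 and Smith normal form diag(1,1,1,1).

∂_2: C_2 → C_1 maps a triangle to the signed sum of its edges. For instance
  ∂[0,3,4] = [3,4] − [0,4] + [0,3],
  ∂[1,3,4] = [3,4] − [1,4] + [1,3].
This gives a 10×10 integer matrix of rank 6; reducing to Smith normal form yields diagonal entries (1,1,1,1,1,1).

∂_3: C_3 → C_2 sends each 3-simplex σ to the alternating sum Σ_i (−1)^i (σ with its i-th vertex removed). For instance
  ∂[0,1,3,4] = [1,3,4] − [0,3,4] + [0,1,4] − [0,1,3],
  ∂[1,2,3,4] = [2,3,4] − [1,3,4] + [1,2,4] − [1,2,3].
The resulting 10×5 matrix has rank 4, and its Smith normal form has invariant factors (1,1,1,1).

Reading off H_k = ker ∂_k / im ∂_{k+1}:

  H_0: rank C_0 − rank ∂_1 = 5 − 4 = 1, and the invariant factors of ∂_1 are all 1, so H_0 ≅ Z.
  H_1: rank ker ∂_1 − rank ∂_2 = (10 − 4) − 6 = 0, and the invariant factors of ∂_2 are all 1, so H_1 ≅ 0.
  H_2: rank ker ∂_2 − rank ∂_3 = (10 − 6) − 4 = 0, and the invariant factors of ∂_3 are all 1, so H_2 ≅ 0.
  H_3: rank ker ∂_3 − rank ∂_4 = (5 − 4) − 0 = 1, and there is no ∂_4, so H_3 ≅ Z.

As a check, the Euler characteristic is 5 − 10 + 10 − 5 = 0, which agrees with 1 − 0 + 0 − 1 = 0.
(K is a triangulation of the 3-sphere S^3.)

Hence the Betti numbers are b_0 = 1, b_1 = 0, b_2 = 0, b_3 = 1.

b_0 = 1, b_1 = 0, b_2 = 0, b_3 = 1.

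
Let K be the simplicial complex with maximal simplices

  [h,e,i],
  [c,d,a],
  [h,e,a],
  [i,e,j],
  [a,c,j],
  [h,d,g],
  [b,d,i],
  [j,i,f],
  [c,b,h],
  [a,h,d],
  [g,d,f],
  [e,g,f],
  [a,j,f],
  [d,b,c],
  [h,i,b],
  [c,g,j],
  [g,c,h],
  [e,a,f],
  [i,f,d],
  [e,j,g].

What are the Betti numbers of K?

Take the total order a < b < c < d < e < f < g < h < i < j on the vertex set. Then K (dimension 2) consists of the simplices:

  0-simplices (10): a, b, c, d, e, f, g, h, i, j
  1-simplices (30): ac, ad, ae, af, ah, aj, bc, bd, bh, bi, cd, cg, ch, cj, df, dg, dh, di, ef, eg, eh, ei, ej, fg, fi, fj, gh, gj, hi, ij
  2-simplices (20): acd, acj, adh, aef, aeh, afj, bcd, bch, bdi, bhi, cgh, cgj, dfg, dfi, dgh, efg, egj, ehi, eij, fij

giving chain groups C_0 ≅ Z^10, C_1 ≅ Z^30, C_2 ≅ Z^20.

Boundary ∂_1: C_1 → C_0 maps an edge to its endpoints' difference, ∂[p,q] = q − p.
As a 10×30 matrix over Z this has rank 9, with invariant factors (1,1,1,1,1,1,1,1,1).

∂_2: C_2 → C_1 maps a triangle to the signed sum of its edges. For instance
  ∂aef = ef − af + ae,
  ∂bch = ch − bh + bc.
The 30×20 boundary matrix has rank 20 and Smith normal form diag(1,1,1,1,1,1,1,1,1,1,1,1,1,1,1,1,1,1,1,2).

Now H_k = ker ∂_k / im ∂_{k+1}, so:

  H_0: rank C_0 − rank ∂_1 = 10 − 9 = 1, and the invariant factors of ∂_1 are all 1, so H_0 ≅ Z.
  H_1: rank ker ∂_1 − rank ∂_2 = (30 − 9) − 20 = 1, and ∂_2 has invariant factor 2 > 1, so H_1 ≅ Z ⊕ Z/2.
  H_2: rank ker ∂_2 − rank ∂_3 = (20 − 20) − 0 = 0, and there is no ∂_3, so H_2 ≅ 0.

(K is a triangulation of the Klein bottle.)

Hence the Betti numbers are b_0 = 1, b_1 = 1, b_2 = 0.

b_0 = 1, b_1 = 1, b_2 = 0.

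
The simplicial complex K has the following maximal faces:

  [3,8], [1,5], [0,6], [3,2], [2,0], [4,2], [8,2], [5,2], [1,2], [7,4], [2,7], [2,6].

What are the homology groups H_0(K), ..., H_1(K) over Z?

Order the vertices as 0 < 1 < 2 < 3 < 4 < 5 < 6 < 7 < 8. Listing each simplex with vertices in this order, K has dimension 1 with simplices:

  0-simplices (9): [0], [1], [2], [3], [4], [5], [6], [7], [8]
  1-simplices (12): [0,2], [0,6], [1,2], [1,5], [2,3], [2,4], [2,5], [2,6], [2,7], [2,8], [3,8], [4,7]

giving chain groups C_0 ≅ Z^9, C_1 ≅ Z^12.

∂_1: C_1 → C_0 is given by ∂[p,q] = [q] − [p]. For instance
  ∂[0,6] = [6] − [0].
The resulting 9×12 matrix has rank 8, and its Smith normal form has invariant factors (1,1,1,1,1,1,1,1).

Computing H_k = (kernel of ∂_k) / (image of ∂_{k+1}):

  H_0: rank C_0 − rank ∂_1 = 9 − 8 = 1, and the invariant factors of ∂_1 are all 1, so H_0 = Z.
  H_1: rank ker ∂_1 − rank ∂_2 = (12 − 8) − 0 = 4, and there is no ∂_2, so H_1 = Z^4.

H_0 = Z,  H_1 = Z^4.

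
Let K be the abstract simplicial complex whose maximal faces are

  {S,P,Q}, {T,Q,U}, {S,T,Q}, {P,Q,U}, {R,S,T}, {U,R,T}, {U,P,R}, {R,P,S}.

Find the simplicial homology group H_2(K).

We work with the vertex ordering P < Q < R < S < T < U. The simplices of K, each written with vertices in increasing order, are:

  0-simplices (6): P, Q, R, S, T, U
  1-simplices (12): PQ, PR, PS, PU, QS, QT, QU, RS, RT, RU, ST, TU
  2-simplices (8): PQS, PQU, PRS, PRU, QST, QTU, RST, RTU

so the chain groups are C_0 ≅ Z^6, C_1 ≅ Z^12, C_2 ≅ Z^8.

The boundary map ∂_1: C_1 → C_0 is given by ∂[p,q] = [q] − [p].
The resulting 6×12 matrix has rank 5, and its Smith normal form has invariant factors (1,1,1,1,1).

Boundary ∂_2: C_2 → C_1 acts by ∂[p,q,r] = [q,r] − [p,r] + [p,q]. For instance
  ∂PRU = RU − PU + PR,
  ∂PQU = QU − PU + PQ.
The resulting 12×8 matrix has rank 7, and its Smith normal form has invariant factors (1,1,1,1,1,1,1).

Reading off H_k = ker ∂_k / im ∂_{k+1}:

  H_2: rank ker ∂_2 − rank ∂_3 = (8 − 7) − 0 = 1, and there is no ∂_3, so H_2 ≅ Z.

H_2 ≅ Z.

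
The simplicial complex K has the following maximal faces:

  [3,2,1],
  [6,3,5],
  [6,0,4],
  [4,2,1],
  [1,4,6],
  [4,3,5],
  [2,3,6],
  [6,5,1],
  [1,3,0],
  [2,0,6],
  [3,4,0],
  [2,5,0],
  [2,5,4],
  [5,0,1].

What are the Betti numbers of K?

Order the vertices as 0 < 1 < 2 < 3 < 4 < 5 < 6. Listing each simplex with vertices in this order, K has dimension 2 with simplices:

  0-simplices (7): [0], [1], [2], [3], [4], [5], [6]
  1-simplices (21): [0,1], [0,2], [0,3], [0,4], [0,5], [0,6], [1,2], [1,3], [1,4], [1,5], [1,6], [2,3], [2,4], [2,5], [2,6], [3,4], [3,5], [3,6], [4,5], [4,6], [5,6]
  2-simplices (14): [0,1,3], [0,1,5], [0,2,5], [0,2,6], [0,3,4], [0,4,6], [1,2,3], [1,2,4], [1,4,6], [1,5,6], [2,3,6], [2,4,5], [3,4,5], [3,5,6]

so the chain groups are C_0 ≅ Z^7, C_1 ≅ Z^21, C_2 ≅ Z^14.

∂_1: C_1 → C_0 maps an edge to its endpoints' difference, ∂[p,q] = q − p. For instance
  ∂[1,4] = [4] − [1].
This gives a 7×21 integer matrix of rank 6; reducing to Smith normal form yields diagonal entries (1,1,1,1,1,1).

Boundary ∂_2: C_2 → C_1 acts by ∂[p,q,r] = [q,r] − [p,r] + [p,q]. For instance
  ∂[2,3,6] = [3,6] − [2,6] + [2,3],
  ∂[1,2,3] = [2,3] − [1,3] + [1,2].
As a 21×14 matrix over Z this has rank 13, with invariant factors (1,1,1,1,1,1,1,1,1,1,1,1,1).

Computing H_k = (kernel of ∂_k) / (image of ∂_{k+1}):

  H_0: rank C_0 − rank ∂_1 = 7 − 6 = 1, and the invariant factors of ∂_1 are all 1, so H_0 = Z.
  H_1: rank ker ∂_1 − rank ∂_2 = (21 − 6) − 13 = 2, and the invariant factors of ∂_2 are all 1, so H_1 = Z^2.
  H_2: rank ker ∂_2 − rank ∂_3 = (14 − 13) − 0 = 1, and there is no ∂_3, so H_2 = Z.

As a check, the Euler characteristic is 7 − 21 + 14 = 0, which agrees with 1 − 2 + 1 = 0.

Hence the Betti numbers are b_0 = 1, b_1 = 2, b_2 = 1.

b_0 = 1, b_1 = 2, b_2 = 1.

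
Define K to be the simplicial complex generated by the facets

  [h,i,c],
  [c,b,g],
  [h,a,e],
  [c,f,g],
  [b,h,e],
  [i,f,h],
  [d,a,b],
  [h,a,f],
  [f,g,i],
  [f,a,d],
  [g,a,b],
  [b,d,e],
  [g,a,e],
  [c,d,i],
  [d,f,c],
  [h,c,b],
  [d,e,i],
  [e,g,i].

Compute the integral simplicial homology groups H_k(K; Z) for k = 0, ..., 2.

H_0 = Z,  H_1 = Z × Z/2,  H_2 = 0.

Order the vertices as a < b < c < d < e < f < g < h < i. Listing each simplex with vertices in this order, K has dimension 2 with simplices:

  0-simplices (9): a, b, c, d, e, f, g, h, i
  1-simplices (27): ab, ad, ae, af, ag, ah, bc, bd, be, bg, bh, cd, cf, cg, ch, ci, de, df, di, eg, eh, ei, fg, fh, fi, gi, hi
  2-simplices (18): abd, abg, adf, aeg, aeh, afh, bcg, bch, bde, beh, cdf, cdi, cfg, chi, dei, egi, fgi, fhi

Hence C_0 ≅ Z^9, C_1 ≅ Z^27, C_2 ≅ Z^18.

∂_1: C_1 → C_0 sends each edge [p,q] (with p < q) to q − p. For instance
  ∂bh = h − b.
The 9×27 boundary matrix has rank 8 and Smith normal form diag(1,1,1,1,1,1,1,1).

The boundary map ∂_2: C_2 → C_1 sends each 2-simplex [p,q,r] to [q,r] − [p,r] + [p,q]. For instance
  ∂abd = bd − ad + ab,
  ∂cfg = fg − cg + cf.
This gives a 27×18 integer matrix of rank 18; reducing to Smith normal form yields diagonal entries (1,1,1,1,1,1,1,1,1,1,1,1,1,1,1,1,1,2).

Reading off H_k = ker ∂_k / im ∂_{k+1}:

  H_0: rank C_0 − rank ∂_1 = 9 − 8 = 1, and the invariant factors of ∂_1 are all 1, so H_0 = Z.
  H_1: rank ker ∂_1 − rank ∂_2 = (27 − 8) − 18 = 1, and ∂_2 has invariant factor 2 > 1, so H_1 = Z × Z/2.
  H_2: rank ker ∂_2 − rank ∂_3 = (18 − 18) − 0 = 0, and there is no ∂_3, so H_2 = 0.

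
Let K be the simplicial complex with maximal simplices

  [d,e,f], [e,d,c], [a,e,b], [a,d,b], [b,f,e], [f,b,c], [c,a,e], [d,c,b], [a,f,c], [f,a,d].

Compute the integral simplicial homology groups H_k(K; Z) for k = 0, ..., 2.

H_0 ≅ Z,  H_1 ≅ Z/2,  H_2 = 0.

K has 6 vertices, 15 edges, 10 triangles.
rank ∂_0 = 0, rank ∂_1 = 5 ⇒ b_0 = 6 − 0 − 5 = 1; all invariant factors of ∂_1 are 1 so no torsion. So H_0 ≅ Z.
rank ∂_1 = 5, rank ∂_2 = 10 ⇒ b_1 = 15 − 5 − 10 = 0; ∂_2 has invariant factor(s) [2] giving torsion. So H_1 ≅ Z/2.
rank ∂_2 = 10, rank ∂_3 = 0 ⇒ b_2 = 10 − 10 − 0 = 0. So H_2 ≅ 0.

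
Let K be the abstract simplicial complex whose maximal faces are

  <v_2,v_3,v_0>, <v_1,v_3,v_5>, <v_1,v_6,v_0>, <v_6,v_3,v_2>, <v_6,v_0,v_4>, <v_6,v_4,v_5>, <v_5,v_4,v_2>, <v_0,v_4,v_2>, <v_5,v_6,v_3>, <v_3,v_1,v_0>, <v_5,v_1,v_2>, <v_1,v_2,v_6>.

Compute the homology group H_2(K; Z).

We work with the vertex ordering v_0 < v_1 < v_2 < v_3 < v_4 < v_5 < v_6. The simplices of K, each written with vertices in increasing order, are:

  0-simplices (7): [v_0], [v_1], [v_2], [v_3], [v_4], [v_5], [v_6]
  1-simplices (18): (18 of them)
  2-simplices (12): (12 of them)

so the chain groups are C_0 ≅ Z^7, C_1 ≅ Z^18, C_2 ≅ Z^12.

∂_1: C_1 → C_0 is given by ∂[p,q] = [q] − [p]. For instance
  ∂[v_0,v_3] = [v_3] − [v_0].
The resulting 7×18 matrix has rank 6, and its Smith normal form has invariant factors (1,1,1,1,1,1).

Boundary ∂_2: C_2 → C_1 sends each 2-simplex [p,q,r] to [q,r] − [p,r] + [p,q]. For instance
  ∂[v_4,v_5,v_6] = [v_5,v_6] − [v_4,v_6] + [v_4,v_5],
  ∂[v_0,v_2,v_3] = [v_2,v_3] − [v_0,v_3] + [v_0,v_2].
The 18×12 boundary matrix has rank 12 and Smith normal form diag(1,1,1,1,1,1,1,1,1,1,1,2).

Now H_k = ker ∂_k / im ∂_{k+1}, so:

  H_2: rank ker ∂_2 − rank ∂_3 = (12 − 12) − 0 = 0, and there is no ∂_3, so H_2 = 0.

H_2 = 0.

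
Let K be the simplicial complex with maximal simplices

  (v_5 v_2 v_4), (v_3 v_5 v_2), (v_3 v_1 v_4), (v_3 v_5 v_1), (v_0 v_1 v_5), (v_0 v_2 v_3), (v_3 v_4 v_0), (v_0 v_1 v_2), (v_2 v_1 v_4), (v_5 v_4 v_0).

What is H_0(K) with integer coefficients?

Order the vertices as v_0 < v_1 < v_2 < v_3 < v_4 < v_5. Listing each simplex with vertices in this order, K has dimension 2 with simplices:

  0-simplices (6): [v_0], [v_1], [v_2], [v_3], [v_4], [v_5]
  1-simplices (15): (15 of them)
  2-simplices (10): [v_0,v_1,v_2], [v_0,v_1,v_5], [v_0,v_2,v_3], [v_0,v_3,v_4], [v_0,v_4,v_5], [v_1,v_2,v_4], [v_1,v_3,v_4], [v_1,v_3,v_5], [v_2,v_3,v_5], [v_2,v_4,v_5]

Hence C_0 ≅ Z^6, C_1 ≅ Z^15, C_2 ≅ Z^10.

The boundary map ∂_1: C_1 → C_0 maps an edge to its endpoints' difference, ∂[p,q] = q − p. For instance
  ∂[v_3,v_5] = [v_5] − [v_3].
This gives a 6×15 integer matrix of rank 5; reducing to Smith normal form yields diagonal entries (1,1,1,1,1).

Boundary ∂_2: C_2 → C_1 sends each 2-simplex [p,q,r] to [q,r] − [p,r] + [p,q]. For instance
  ∂[v_0,v_3,v_4] = [v_3,v_4] − [v_0,v_4] + [v_0,v_3],
  ∂[v_2,v_3,v_5] = [v_3,v_5] − [v_2,v_5] + [v_2,v_3].
As a 15×10 matrix over Z this has rank 10, with invariant factors (1,1,1,1,1,1,1,1,1,2).

Reading off H_k = ker ∂_k / im ∂_{k+1}:

  H_0: rank C_0 − rank ∂_1 = 6 − 5 = 1, and the invariant factors of ∂_1 are all 1, so H_0 ≅ Z.

(K is a triangulation of the real projective plane RP^2.)

H_0 = Z.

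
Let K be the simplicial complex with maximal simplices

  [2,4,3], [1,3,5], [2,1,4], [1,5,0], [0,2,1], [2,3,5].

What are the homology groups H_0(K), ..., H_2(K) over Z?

H_0 = Z,  H_1 = Z,  H_2 = 0.

We work with the vertex ordering 0 < 1 < 2 < 3 < 4 < 5. The simplices of K, each written with vertices in increasing order, are:

  0-simplices (6): [0], [1], [2], [3], [4], [5]
  1-simplices (12): [0,1], [0,2], [0,5], [1,2], [1,3], [1,4], [1,5], [2,3], [2,4], [2,5], [3,4], [3,5]
  2-simplices (6): [0,1,2], [0,1,5], [1,2,4], [1,3,5], [2,3,4], [2,3,5]

giving chain groups C_0 ≅ Z^6, C_1 ≅ Z^12, C_2 ≅ Z^6.

Boundary ∂_1: C_1 → C_0 sends each edge [p,q] (with p < q) to q − p. For instance
  ∂[3,5] = [5] − [3].
As a 6×12 matrix over Z this has rank 5, with invariant factors (1,1,1,1,1).

∂_2: C_2 → C_1 acts by ∂[p,q,r] = [q,r] − [p,r] + [p,q]. For instance
  ∂[2,3,5] = [3,5] − [2,5] + [2,3],
  ∂[1,2,4] = [2,4] − [1,4] + [1,2].
As a 12×6 matrix over Z this has rank 6, with invariant factors (1,1,1,1,1,1).

Computing H_k = (kernel of ∂_k) / (image of ∂_{k+1}):

  H_0: rank C_0 − rank ∂_1 = 6 − 5 = 1, and the invariant factors of ∂_1 are all 1, so H_0 = Z.
  H_1: rank ker ∂_1 − rank ∂_2 = (12 − 5) − 6 = 1, and the invariant factors of ∂_2 are all 1, so H_1 = Z.
  H_2: rank ker ∂_2 − rank ∂_3 = (6 − 6) − 0 = 0, and there is no ∂_3, so H_2 = 0.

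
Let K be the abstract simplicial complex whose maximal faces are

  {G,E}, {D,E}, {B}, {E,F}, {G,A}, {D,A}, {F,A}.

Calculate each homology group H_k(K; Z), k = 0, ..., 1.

We work with the vertex ordering A < B < D < E < F < G. The simplices of K, each written with vertices in increasing order, are:

  0-simplices (6): A, B, D, E, F, G
  1-simplices (6): AD, AF, AG, DE, EF, EG

giving chain groups C_0 ≅ Z^6, C_1 ≅ Z^6.

The boundary map ∂_1: C_1 → C_0 is given by ∂[p,q] = [q] − [p]. For instance
  ∂EG = G − E.
This gives a 6×6 integer matrix of rank 4; reducing to Smith normal form yields diagonal entries (1,1,1,1).

Computing H_k = (kernel of ∂_k) / (image of ∂_{k+1}):

  H_0: rank C_0 − rank ∂_1 = 6 − 4 = 2, and the invariant factors of ∂_1 are all 1, so H_0 ≅ Z^2.
  H_1: rank ker ∂_1 − rank ∂_2 = (6 − 4) − 0 = 2, and there is no ∂_2, so H_1 ≅ Z^2.

H_0 = Z^2,  H_1 = Z^2.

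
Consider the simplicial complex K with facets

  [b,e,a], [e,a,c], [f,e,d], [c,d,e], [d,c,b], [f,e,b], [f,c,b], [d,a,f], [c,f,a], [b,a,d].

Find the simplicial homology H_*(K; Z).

Fix the vertex order a < b < c < d < e < f and write every simplex with vertices in increasing order. Then dim K = 2 and the simplices of K are:

  0-simplices (6): a, b, c, d, e, f
  1-simplices (15): ab, ac, ad, ae, af, bc, bd, be, bf, cd, ce, cf, de, df, ef
  2-simplices (10): abd, abe, ace, acf, adf, bcd, bcf, bef, cde, def

so the chain groups are C_0 ≅ Z^6, C_1 ≅ Z^15, C_2 ≅ Z^10.

Boundary ∂_1: C_1 → C_0 maps an edge to its endpoints' difference, ∂[p,q] = q − p. For instance
  ∂ef = f − e.
The resulting 6×15 matrix has rank 5, and its Smith normal form has invariant factors (1,1,1,1,1).

The boundary map ∂_2: C_2 → C_1 maps a triangle to the signed sum of its edges. For instance
  ∂bcf = cf − bf + bc,
  ∂abd = bd − ad + ab.
The 15×10 boundary matrix has rank 10 and Smith normal form diag(1,1,1,1,1,1,1,1,1,2).

Reading off H_k = ker ∂_k / im ∂_{k+1}:

  H_0: rank C_0 − rank ∂_1 = 6 − 5 = 1, and the invariant factors of ∂_1 are all 1, so H_0 = Z.
  H_1: rank ker ∂_1 − rank ∂_2 = (15 − 5) − 10 = 0, and ∂_2 has invariant factor 2 > 1, so H_1 = Z/2.
  H_2: rank ker ∂_2 − rank ∂_3 = (10 − 10) − 0 = 0, and there is no ∂_3, so H_2 = 0.

(K is a triangulation of the real projective plane RP^2.)

H_0 ≅ Z,  H_1 ≅ Z/2,  H_2 = 0.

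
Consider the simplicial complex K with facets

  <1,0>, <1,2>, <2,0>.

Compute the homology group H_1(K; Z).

K has 3 vertices, 3 edges.
rank ∂_1 = 2, rank ∂_2 = 0 ⇒ b_1 = 3 − 2 − 0 = 1. So H_1 = Z.

H_1 ≅ Z.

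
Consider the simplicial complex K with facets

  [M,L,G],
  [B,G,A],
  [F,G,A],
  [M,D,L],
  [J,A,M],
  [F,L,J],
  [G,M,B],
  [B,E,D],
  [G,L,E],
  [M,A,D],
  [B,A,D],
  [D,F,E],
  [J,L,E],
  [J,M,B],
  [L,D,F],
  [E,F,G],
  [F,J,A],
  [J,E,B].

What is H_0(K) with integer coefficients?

H_0 = Z.

We work with the vertex ordering A < B < D < E < F < G < J < L < M. The simplices of K, each written with vertices in increasing order, are:

  0-simplices (9): A, B, D, E, F, G, J, L, M
  1-simplices (27): AB, AD, AF, AG, AJ, AM, BD, BE, BG, BJ, BM, DE, DF, DL, DM, EF, EG, EJ, EL, FG, FJ, FL, GL, GM, JL, JM, LM
  2-simplices (18): ABD, ABG, ADM, AFG, AFJ, AJM, BDE, BEJ, BGM, BJM, DEF, DFL, DLM, EFG, EGL, EJL, FJL, GLM

Hence C_0 ≅ Z^9, C_1 ≅ Z^27, C_2 ≅ Z^18.

Boundary ∂_1: C_1 → C_0 is given by ∂[p,q] = [q] − [p]. For instance
  ∂LM = M − L.
The 9×27 boundary matrix has rank 8 and Smith normal form diag(1,1,1,1,1,1,1,1).

Boundary ∂_2: C_2 → C_1 acts by ∂[p,q,r] = [q,r] − [p,r] + [p,q]. For instance
  ∂BEJ = EJ − BJ + BE,
  ∂AJM = JM − AM + AJ.
This gives a 27×18 integer matrix of rank 18; reducing to Smith normal form yields diagonal entries (1,1,1,1,1,1,1,1,1,1,1,1,1,1,1,1,1,2).

From H_k ≅ ker(∂_k) / im(∂_{k+1}) we obtain:

  H_0: rank C_0 − rank ∂_1 = 9 − 8 = 1, and the invariant factors of ∂_1 are all 1, so H_0 ≅ Z.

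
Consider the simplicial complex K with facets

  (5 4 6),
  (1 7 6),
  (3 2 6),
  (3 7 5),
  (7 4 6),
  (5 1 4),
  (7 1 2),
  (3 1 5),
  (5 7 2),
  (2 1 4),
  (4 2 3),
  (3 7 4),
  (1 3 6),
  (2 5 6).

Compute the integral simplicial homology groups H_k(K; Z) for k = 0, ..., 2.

H_0 ≅ Z,  H_1 ≅ Z^2,  H_2 ≅ Z.

We work with the vertex ordering 1 < 2 < 3 < 4 < 5 < 6 < 7. The simplices of K, each written with vertices in increasing order, are:

  0-simplices (7): [1], [2], [3], [4], [5], [6], [7]
  1-simplices (21): [1,2], [1,3], [1,4], [1,5], [1,6], [1,7], [2,3], [2,4], [2,5], [2,6], [2,7], [3,4], [3,5], [3,6], [3,7], [4,5], [4,6], [4,7], [5,6], [5,7], [6,7]
  2-simplices (14): [1,2,4], [1,2,7], [1,3,5], [1,3,6], [1,4,5], [1,6,7], [2,3,4], [2,3,6], [2,5,6], [2,5,7], [3,4,7], [3,5,7], [4,5,6], [4,6,7]

so the chain groups are C_0 ≅ Z^7, C_1 ≅ Z^21, C_2 ≅ Z^14.

Boundary ∂_1: C_1 → C_0 is given by ∂[p,q] = [q] − [p].
The 7×21 boundary matrix has rank 6 and Smith normal form diag(1,1,1,1,1,1).

The boundary map ∂_2: C_2 → C_1 sends each 2-simplex [p,q,r] to [q,r] − [p,r] + [p,q]. For instance
  ∂[1,6,7] = [6,7] − [1,7] + [1,6],
  ∂[3,4,7] = [4,7] − [3,7] + [3,4].
The 21×14 boundary matrix has rank 13 and Smith normal form diag(1,1,1,1,1,1,1,1,1,1,1,1,1).

Reading off H_k = ker ∂_k / im ∂_{k+1}:

  H_0: rank C_0 − rank ∂_1 = 7 − 6 = 1, and the invariant factors of ∂_1 are all 1, so H_0 = Z.
  H_1: rank ker ∂_1 − rank ∂_2 = (21 − 6) − 13 = 2, and the invariant factors of ∂_2 are all 1, so H_1 = Z^2.
  H_2: rank ker ∂_2 − rank ∂_3 = (14 − 13) − 0 = 1, and there is no ∂_3, so H_2 = Z.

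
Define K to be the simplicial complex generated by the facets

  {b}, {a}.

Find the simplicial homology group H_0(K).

H_0 ≅ Z^2.

Fix the vertex order a < b and write every simplex with vertices in increasing order. Then dim K = 0 and the simplices of K are:

  0-simplices (2): a, b

Hence C_0 ≅ Z^2.

Now H_k = ker ∂_k / im ∂_{k+1}, so:

  H_0: rank C_0 − rank ∂_1 = 2 − 0 = 2, and there is no ∂_1, so H_0 ≅ Z^2.

(K is a triangulation of a set of 2 points.)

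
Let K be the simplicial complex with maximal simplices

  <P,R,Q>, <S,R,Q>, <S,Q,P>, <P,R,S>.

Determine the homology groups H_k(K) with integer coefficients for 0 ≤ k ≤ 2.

Fix the vertex order P < Q < R < S and write every simplex with vertices in increasing order. Then dim K = 2 and the simplices of K are:

  0-simplices (4): P, Q, R, S
  1-simplices (6): PQ, PR, PS, QR, QS, RS
  2-simplices (4): PQR, PQS, PRS, QRS

so the chain groups are C_0 ≅ Z^4, C_1 ≅ Z^6, C_2 ≅ Z^4.

Boundary ∂_1: C_1 → C_0 maps an edge to its endpoints' difference, ∂[p,q] = q − p. For instance
  ∂PS = S − P.
The resulting 4×6 matrix has rank 3, and its Smith normal form has invariant factors (1,1,1).

The boundary map ∂_2: C_2 → C_1 acts by ∂[p,q,r] = [q,r] − [p,r] + [p,q]. For instance
  ∂QRS = RS − QS + QR,
  ∂PRS = RS − PS + PR.
The resulting 6×4 matrix has rank 3, and its Smith normal form has invariant factors (1,1,1).

From H_k ≅ ker(∂_k) / im(∂_{k+1}) we obtain:

  H_0: rank C_0 − rank ∂_1 = 4 − 3 = 1, and the invariant factors of ∂_1 are all 1, so H_0 ≅ Z.
  H_1: rank ker ∂_1 − rank ∂_2 = (6 − 3) − 3 = 0, and the invariant factors of ∂_2 are all 1, so H_1 ≅ 0.
  H_2: rank ker ∂_2 − rank ∂_3 = (4 − 3) − 0 = 1, and there is no ∂_3, so H_2 ≅ Z.

(K is a triangulation of the 2-sphere S^2.)

H_0 ≅ Z,  H_1 = 0,  H_2 ≅ Z.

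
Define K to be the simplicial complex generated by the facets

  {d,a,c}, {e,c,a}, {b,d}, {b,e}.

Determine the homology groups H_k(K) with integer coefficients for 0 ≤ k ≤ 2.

We work with the vertex ordering a < b < c < d < e. The simplices of K, each written with vertices in increasing order, are:

  0-simplices (5): a, b, c, d, e
  1-simplices (7): ac, ad, ae, bd, be, cd, ce
  2-simplices (2): acd, ace

giving chain groups C_0 ≅ Z^5, C_1 ≅ Z^7, C_2 ≅ Z^2.

The boundary map ∂_1: C_1 → C_0 maps an edge to its endpoints' difference, ∂[p,q] = q − p. For instance
  ∂ad = d − a.
The 5×7 boundary matrix has rank 4 and Smith normal form diag(1,1,1,1).

∂_2: C_2 → C_1 sends each 2-simplex [p,q,r] to [q,r] − [p,r] + [p,q]. For instance
  ∂ace = ce − ae + ac,
  ∂acd = cd − ad + ac.
The 7×2 boundary matrix has rank 2 and Smith normal form diag(1,1).

Reading off H_k = ker ∂_k / im ∂_{k+1}:

  H_0: rank C_0 − rank ∂_1 = 5 − 4 = 1, and the invariant factors of ∂_1 are all 1, so H_0 = Z.
  H_1: rank ker ∂_1 − rank ∂_2 = (7 − 4) − 2 = 1, and the invariant factors of ∂_2 are all 1, so H_1 = Z.
  H_2: rank ker ∂_2 − rank ∂_3 = (2 − 2) − 0 = 0, and there is no ∂_3, so H_2 = 0.

H_0 ≅ Z,  H_1 ≅ Z,  H_2 = 0.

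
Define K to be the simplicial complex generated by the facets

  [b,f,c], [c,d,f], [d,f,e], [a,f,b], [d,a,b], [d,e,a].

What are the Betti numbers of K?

Fix the vertex order a < b < c < d < e < f and write every simplex with vertices in increasing order. Then dim K = 2 and the simplices of K are:

  0-simplices (6): a, b, c, d, e, f
  1-simplices (12): ab, ad, ae, af, bc, bd, bf, cd, cf, de, df, ef
  2-simplices (6): abd, abf, ade, bcf, cdf, def

so the chain groups are C_0 ≅ Z^6, C_1 ≅ Z^12, C_2 ≅ Z^6.

The boundary map ∂_1: C_1 → C_0 maps an edge to its endpoints' difference, ∂[p,q] = q − p. For instance
  ∂ad = d − a.
This gives a 6×12 integer matrix of rank 5; reducing to Smith normal form yields diagonal entries (1,1,1,1,1).

Boundary ∂_2: C_2 → C_1 sends each 2-simplex [p,q,r] to [q,r] − [p,r] + [p,q]. For instance
  ∂bcf = cf − bf + bc,
  ∂cdf = df − cf + cd.
The 12×6 boundary matrix has rank 6 and Smith normal form diag(1,1,1,1,1,1).

Reading off H_k = ker ∂_k / im ∂_{k+1}:

  H_0: rank C_0 − rank ∂_1 = 6 − 5 = 1, and the invariant factors of ∂_1 are all 1, so H_0 ≅ Z.
  H_1: rank ker ∂_1 − rank ∂_2 = (12 − 5) − 6 = 1, and the invariant factors of ∂_2 are all 1, so H_1 ≅ Z.
  H_2: rank ker ∂_2 − rank ∂_3 = (6 − 6) − 0 = 0, and there is no ∂_3, so H_2 ≅ 0.

Hence the Betti numbers are b_0 = 1, b_1 = 1, b_2 = 0.

b_0 = 1, b_1 = 1, b_2 = 0.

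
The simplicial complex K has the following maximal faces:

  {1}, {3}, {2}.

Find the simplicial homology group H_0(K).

H_0 ≅ Z^3.

Order the vertices as 1 < 2 < 3. Listing each simplex with vertices in this order, K has dimension 0 with simplices:

  0-simplices (3): [1], [2], [3]

Hence C_0 ≅ Z^3.

Computing H_k = (kernel of ∂_k) / (image of ∂_{k+1}):

  H_0: rank C_0 − rank ∂_1 = 3 − 0 = 3, and there is no ∂_1, so H_0 ≅ Z^3.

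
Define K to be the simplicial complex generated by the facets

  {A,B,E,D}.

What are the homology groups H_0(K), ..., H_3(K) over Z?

H_0 ≅ Z,  H_1 = 0,  H_2 = 0,  H_3 = 0.

Order the vertices as A < B < D < E. Listing each simplex with vertices in this order, K has dimension 3 with simplices:

  0-simplices (4): A, B, D, E
  1-simplices (6): AB, AD, AE, BD, BE, DE
  2-simplices (4): ABD, ABE, ADE, BDE
  3-simplices (1): ABDE

Hence C_0 ≅ Z^4, C_1 ≅ Z^6, C_2 ≅ Z^4, C_3 ≅ Z^1.

∂_1: C_1 → C_0 maps an edge to its endpoints' difference, ∂[p,q] = q − p. For instance
  ∂AD = D − A.
As a 4×6 matrix over Z this has rank 3, with invariant factors (1,1,1).

∂_2: C_2 → C_1 maps a triangle to the signed sum of its edges. For instance
  ∂BDE = DE − BE + BD,
  ∂ABD = BD − AD + AB.
The resulting 6×4 matrix has rank 3, and its Smith normal form has invariant factors (1,1,1).

Boundary ∂_3: C_3 → C_2 sends each 3-simplex σ to the alternating sum Σ_i (−1)^i (σ with its i-th vertex removed). For instance
  ∂ABDE = BDE − ADE + ABE − ABD.
As a 4×1 matrix over Z this has rank 1, with invariant factors (1).

Computing H_k = (kernel of ∂_k) / (image of ∂_{k+1}):

  H_0: rank C_0 − rank ∂_1 = 4 − 3 = 1, and the invariant factors of ∂_1 are all 1, so H_0 ≅ Z.
  H_1: rank ker ∂_1 − rank ∂_2 = (6 − 3) − 3 = 0, and the invariant factors of ∂_2 are all 1, so H_1 ≅ 0.
  H_2: rank ker ∂_2 − rank ∂_3 = (4 − 3) − 1 = 0, and the invariant factors of ∂_3 are all 1, so H_2 ≅ 0.
  H_3: rank ker ∂_3 − rank ∂_4 = (1 − 1) − 0 = 0, and there is no ∂_4, so H_3 ≅ 0.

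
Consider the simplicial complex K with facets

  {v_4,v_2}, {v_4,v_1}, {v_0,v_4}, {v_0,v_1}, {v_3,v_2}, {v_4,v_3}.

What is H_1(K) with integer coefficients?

Order the vertices as v_0 < v_1 < v_2 < v_3 < v_4. Listing each simplex with vertices in this order, K has dimension 1 with simplices:

  0-simplices (5): [v_0], [v_1], [v_2], [v_3], [v_4]
  1-simplices (6): [v_0,v_1], [v_0,v_4], [v_1,v_4], [v_2,v_3], [v_2,v_4], [v_3,v_4]

Hence C_0 ≅ Z^5, C_1 ≅ Z^6.

∂_1: C_1 → C_0 sends each edge [p,q] (with p < q) to q − p. For instance
  ∂[v_2,v_4] = [v_4] − [v_2].
The resulting 5×6 matrix has rank 4, and its Smith normal form has invariant factors (1,1,1,1).

Now H_k = ker ∂_k / im ∂_{k+1}, so:

  H_1: rank ker ∂_1 − rank ∂_2 = (6 − 4) − 0 = 2, and there is no ∂_2, so H_1 = Z^2.

H_1 = Z^2.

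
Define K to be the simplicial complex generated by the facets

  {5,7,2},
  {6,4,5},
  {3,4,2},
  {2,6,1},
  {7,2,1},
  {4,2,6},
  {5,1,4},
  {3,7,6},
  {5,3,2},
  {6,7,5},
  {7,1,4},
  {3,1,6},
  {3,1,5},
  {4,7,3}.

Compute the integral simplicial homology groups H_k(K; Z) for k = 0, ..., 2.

Take the total order 1 < 2 < 3 < 4 < 5 < 6 < 7 on the vertex set. Then K (dimension 2) consists of the simplices:

  0-simplices (7): [1], [2], [3], [4], [5], [6], [7]
  1-simplices (21): [1,2], [1,3], [1,4], [1,5], [1,6], [1,7], [2,3], [2,4], [2,5], [2,6], [2,7], [3,4], [3,5], [3,6], [3,7], [4,5], [4,6], [4,7], [5,6], [5,7], [6,7]
  2-simplices (14): [1,2,6], [1,2,7], [1,3,5], [1,3,6], [1,4,5], [1,4,7], [2,3,4], [2,3,5], [2,4,6], [2,5,7], [3,4,7], [3,6,7], [4,5,6], [5,6,7]

giving chain groups C_0 ≅ Z^7, C_1 ≅ Z^21, C_2 ≅ Z^14.

Boundary ∂_1: C_1 → C_0 maps an edge to its endpoints' difference, ∂[p,q] = q − p.
The 7×21 boundary matrix has rank 6 and Smith normal form diag(1,1,1,1,1,1).

The boundary map ∂_2: C_2 → C_1 acts by ∂[p,q,r] = [q,r] − [p,r] + [p,q]. For instance
  ∂[2,3,4] = [3,4] − [2,4] + [2,3],
  ∂[2,3,5] = [3,5] − [2,5] + [2,3].
The 21×14 boundary matrix has rank 13 and Smith normal form diag(1,1,1,1,1,1,1,1,1,1,1,1,1).

From H_k ≅ ker(∂_k) / im(∂_{k+1}) we obtain:

  H_0: rank C_0 − rank ∂_1 = 7 − 6 = 1, and the invariant factors of ∂_1 are all 1, so H_0 = Z.
  H_1: rank ker ∂_1 − rank ∂_2 = (21 − 6) − 13 = 2, and the invariant factors of ∂_2 are all 1, so H_1 = Z^2.
  H_2: rank ker ∂_2 − rank ∂_3 = (14 − 13) − 0 = 1, and there is no ∂_3, so H_2 = Z.

As a check, the Euler characteristic is 7 − 21 + 14 = 0, which agrees with 1 − 2 + 1 = 0.

H_0 ≅ Z,  H_1 ≅ Z^2,  H_2 ≅ Z.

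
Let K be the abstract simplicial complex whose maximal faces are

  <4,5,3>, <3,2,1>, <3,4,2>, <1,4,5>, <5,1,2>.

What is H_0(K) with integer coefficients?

Take the total order 1 < 2 < 3 < 4 < 5 on the vertex set. Then K (dimension 2) consists of the simplices:

  0-simplices (5): [1], [2], [3], [4], [5]
  1-simplices (10): [1,2], [1,3], [1,4], [1,5], [2,3], [2,4], [2,5], [3,4], [3,5], [4,5]
  2-simplices (5): [1,2,3], [1,2,5], [1,4,5], [2,3,4], [3,4,5]

so the chain groups are C_0 ≅ Z^5, C_1 ≅ Z^10, C_2 ≅ Z^5.

The boundary map ∂_1: C_1 → C_0 maps an edge to its endpoints' difference, ∂[p,q] = q − p.
The resulting 5×10 matrix has rank 4, and its Smith normal form has invariant factors (1,1,1,1).

∂_2: C_2 → C_1 sends each 2-simplex [p,q,r] to [q,r] − [p,r] + [p,q]. For instance
  ∂[1,2,5] = [2,5] − [1,5] + [1,2],
  ∂[1,2,3] = [2,3] − [1,3] + [1,2].
The resulting 10×5 matrix has rank 5, and its Smith normal form has invariant factors (1,1,1,1,1).

Reading off H_k = ker ∂_k / im ∂_{k+1}:

  H_0: rank C_0 − rank ∂_1 = 5 − 4 = 1, and the invariant factors of ∂_1 are all 1, so H_0 = Z.

H_0 ≅ Z.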